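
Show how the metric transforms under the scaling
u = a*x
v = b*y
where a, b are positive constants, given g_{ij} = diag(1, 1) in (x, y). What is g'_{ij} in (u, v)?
Invert the transformation: x = u/a, y = v/b
g'_{ij} = (∂x^k/∂x'^i)(∂x^l/∂x'^j) g_{kl}; with g_{kl} = δ_{kl} this is Σ_k (∂x^k/∂x'^i)(∂x^k/∂x'^j).
Jacobian: ∂x/∂u = 1/a, ∂x/∂v = 0, ∂y/∂u = 0, ∂y/∂v = 1/b
g'_{uu} = (1/a)(1/a) + (0)(0) = 1/a^2
g'_{uv} = (1/a)(0) + (0)(1/b) = 0
g'_{vv} = (0)(0) + (1/b)(1/b) = 1/b^2
g'_{ij} = diag(1/a^2, 1/b^2)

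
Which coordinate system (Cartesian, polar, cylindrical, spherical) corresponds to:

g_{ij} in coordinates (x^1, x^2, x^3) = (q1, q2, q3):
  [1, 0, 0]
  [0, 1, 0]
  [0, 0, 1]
All components are constant and the metric is the identity, i.e. orthonormal rectilinear coordinates.
Cartesian (3D) coordinates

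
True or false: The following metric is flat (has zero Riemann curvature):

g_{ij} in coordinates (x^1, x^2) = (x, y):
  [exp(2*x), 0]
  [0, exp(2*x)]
Non-zero Christoffel symbols:
Γ^x_{x x} = 1
Γ^x_{y y} = -1
Γ^y_{x y} = 1
Ricci tensor: R_{xx} = 0, R_{xy} = 0, R_{yy} = 0
All R_{ij} vanish; in 2 dimensions the Riemann tensor is fully determined by the Ricci tensor, so R^i_{jkl} = 0: the metric is flat (curvilinear coordinates on flat space).
True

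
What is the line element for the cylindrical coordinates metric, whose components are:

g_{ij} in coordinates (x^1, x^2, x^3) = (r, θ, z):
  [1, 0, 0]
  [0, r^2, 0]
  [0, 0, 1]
ds^2 = g_{ij} dx^i dx^j; only the non-zero components contribute.
ds^2 = dr^2 + r^2 dθ^2 + dz^2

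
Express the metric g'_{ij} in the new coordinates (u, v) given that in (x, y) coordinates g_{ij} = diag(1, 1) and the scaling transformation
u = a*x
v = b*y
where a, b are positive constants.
Invert the transformation: x = u/a, y = v/b
g'_{ij} = (∂x^k/∂x'^i)(∂x^l/∂x'^j) g_{kl}; with g_{kl} = δ_{kl} this is Σ_k (∂x^k/∂x'^i)(∂x^k/∂x'^j).
Jacobian: ∂x/∂u = 1/a, ∂x/∂v = 0, ∂y/∂u = 0, ∂y/∂v = 1/b
g'_{uu} = (1/a)(1/a) + (0)(0) = 1/a^2
g'_{uv} = (1/a)(0) + (0)(1/b) = 0
g'_{vv} = (0)(0) + (1/b)(1/b) = 1/b^2
g'_{ij} = diag(1/a^2, 1/b^2)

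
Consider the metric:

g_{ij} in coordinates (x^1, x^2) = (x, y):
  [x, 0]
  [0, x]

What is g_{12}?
With x^1 = x, x^2 = y, g_{12} = g_{xy} is the row-1, column-2 entry of the matrix.
g_{12} = 0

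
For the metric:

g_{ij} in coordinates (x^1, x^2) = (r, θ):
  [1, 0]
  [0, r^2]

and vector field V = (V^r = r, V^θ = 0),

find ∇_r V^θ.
Non-zero Christoffel symbols:
Γ^r_{θ θ} = -r
Γ^θ_{r θ} = 1/r
∇_r V^θ = ∂_r V^θ + Γ^θ_{r j} V^j
  = (0) + (0)(r) + (1/r)(0)
  = 0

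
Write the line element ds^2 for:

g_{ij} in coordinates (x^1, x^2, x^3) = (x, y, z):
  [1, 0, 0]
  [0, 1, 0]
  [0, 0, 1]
ds^2 = g_{ij} dx^i dx^j; only the non-zero components contribute.
ds^2 = dx^2 + dy^2 + dz^2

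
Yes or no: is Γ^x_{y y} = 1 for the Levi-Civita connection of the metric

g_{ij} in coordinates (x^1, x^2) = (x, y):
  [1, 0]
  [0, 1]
Γ^x_{y y} = (1/2) g^{xx} (∂_y g_{xy} + ∂_y g_{xy} - ∂_x g_{yy}) = (1/2)(1)((0) + (0) - (0)) = 0
This differs from the proposed value 1.
No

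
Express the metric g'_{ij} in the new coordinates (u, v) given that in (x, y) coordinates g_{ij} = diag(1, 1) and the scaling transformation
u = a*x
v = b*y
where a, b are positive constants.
Invert the transformation: x = u/a, y = v/b
g'_{ij} = (∂x^k/∂x'^i)(∂x^l/∂x'^j) g_{kl}; with g_{kl} = δ_{kl} this is Σ_k (∂x^k/∂x'^i)(∂x^k/∂x'^j).
Jacobian: ∂x/∂u = 1/a, ∂x/∂v = 0, ∂y/∂u = 0, ∂y/∂v = 1/b
g'_{uu} = (1/a)(1/a) + (0)(0) = 1/a^2
g'_{uv} = (1/a)(0) + (0)(1/b) = 0
g'_{vv} = (0)(0) + (1/b)(1/b) = 1/b^2
g'_{ij} = diag(1/a^2, 1/b^2)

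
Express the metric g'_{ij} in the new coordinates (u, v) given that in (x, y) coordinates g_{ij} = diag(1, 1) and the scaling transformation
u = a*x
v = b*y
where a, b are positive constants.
Invert the transformation: x = u/a, y = v/b
g'_{ij} = (∂x^k/∂x'^i)(∂x^l/∂x'^j) g_{kl}; with g_{kl} = δ_{kl} this is Σ_k (∂x^k/∂x'^i)(∂x^k/∂x'^j).
Jacobian: ∂x/∂u = 1/a, ∂x/∂v = 0, ∂y/∂u = 0, ∂y/∂v = 1/b
g'_{uu} = (1/a)(1/a) + (0)(0) = 1/a^2
g'_{uv} = (1/a)(0) + (0)(1/b) = 0
g'_{vv} = (0)(0) + (1/b)(1/b) = 1/b^2
g'_{ij} = diag(1/a^2, 1/b^2)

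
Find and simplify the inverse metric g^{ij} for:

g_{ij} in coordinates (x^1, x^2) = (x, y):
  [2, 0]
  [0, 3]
The metric is diagonal, so g^{ij} is diagonal with entries 1/g_{ii}: diag(1/2, 1/3).
g^{ij}:
  [1/2, 0]
  [0, 1/3]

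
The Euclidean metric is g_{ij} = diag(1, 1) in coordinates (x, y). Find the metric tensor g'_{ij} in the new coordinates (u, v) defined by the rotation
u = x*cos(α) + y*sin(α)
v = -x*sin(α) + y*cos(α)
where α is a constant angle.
Invert the transformation: x = u*cos(α) - v*sin(α), y = u*sin(α) + v*cos(α)
g'_{ij} = (∂x^k/∂x'^i)(∂x^l/∂x'^j) g_{kl}; with g_{kl} = δ_{kl} this is Σ_k (∂x^k/∂x'^i)(∂x^k/∂x'^j).
Jacobian: ∂x/∂u = cos(α), ∂x/∂v = -sin(α), ∂y/∂u = sin(α), ∂y/∂v = cos(α)
g'_{uu} = (cos(α))(cos(α)) + (sin(α))(sin(α)) = 1
g'_{uv} = (cos(α))(-sin(α)) + (sin(α))(cos(α)) = 0
g'_{vv} = (-sin(α))(-sin(α)) + (cos(α))(cos(α)) = 1
g'_{ij} = diag(1, 1)
The Euclidean metric is invariant under rotations.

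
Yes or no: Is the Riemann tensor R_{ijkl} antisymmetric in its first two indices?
R_{ijkl} = -R_{jikl} (follows from metric compatibility).
Yes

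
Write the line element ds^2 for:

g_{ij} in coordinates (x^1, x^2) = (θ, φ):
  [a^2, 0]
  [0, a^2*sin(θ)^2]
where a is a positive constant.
ds^2 = g_{ij} dx^i dx^j; only the non-zero components contribute.
ds^2 = a^2 dθ^2 + a^2*sin(θ)^2 dφ^2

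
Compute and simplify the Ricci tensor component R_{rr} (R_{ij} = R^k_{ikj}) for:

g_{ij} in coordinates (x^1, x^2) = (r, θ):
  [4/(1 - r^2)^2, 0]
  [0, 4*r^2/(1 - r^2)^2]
Non-zero Christoffel symbols (Γ^k_{ij} = Γ^k_{ji}):
Γ^r_{r r} = 2*r/(1 - r^2)
Γ^r_{θ θ} = (r^3 + r)/(r^2 - 1)
Γ^θ_{r θ} = (-r^2 - 1)/(r^3 - r)
R^r_{r r r} = 0 (a repeated index in an antisymmetric pair)
R^θ_{r θ r} = ∂_θ Γ^θ_{r r} - ∂_r Γ^θ_{r θ} + Γ^θ_{θ m} Γ^m_{r r} - Γ^θ_{r m} Γ^m_{r θ}
  = (0) - ((r^4 + 4*r^2 - 1)/(r^3 - r)^2) + (2*(r^2 + 1)/(r^2 - 1)^2) - ((r^2 + 1)^2/(r^3 - r)^2) = -4/(r^2 - 1)^2
R_{rr} = R^r_{r r r} + R^θ_{r θ r} = (0) + (-4/(r^2 - 1)^2) = -4/(r^2 - 1)^2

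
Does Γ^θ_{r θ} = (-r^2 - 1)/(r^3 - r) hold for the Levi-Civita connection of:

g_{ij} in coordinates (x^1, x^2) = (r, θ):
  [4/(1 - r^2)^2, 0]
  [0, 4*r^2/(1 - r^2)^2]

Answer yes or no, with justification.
Γ^θ_{r θ} = (1/2) g^{θθ} (∂_r g_{θθ} + ∂_θ g_{θr} - ∂_θ g_{rθ}) = (1/2)((1 - r^2)^2/(4*r^2))((-8*(r^3 + r)/(r^2 - 1)^3) + (0) - (0)) = (-r^2 - 1)/(r^3 - r)
This equals the proposed value (-r^2 - 1)/(r^3 - r).
Yes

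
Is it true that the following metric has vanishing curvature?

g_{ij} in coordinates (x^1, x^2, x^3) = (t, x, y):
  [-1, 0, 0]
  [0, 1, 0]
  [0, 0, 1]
All metric components are constant, so every Christoffel symbol vanishes and R^i_{jkl} = 0.
Yes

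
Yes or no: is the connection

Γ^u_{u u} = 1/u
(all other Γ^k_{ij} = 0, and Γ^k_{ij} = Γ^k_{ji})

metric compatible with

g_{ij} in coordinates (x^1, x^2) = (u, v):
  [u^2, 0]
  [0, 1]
Using ∇_k g_{ij} = ∂_k g_{ij} - Γ^m_{ki} g_{mj} - Γ^m_{kj} g_{im}:
e.g. ∇_u g_{uu} = (2*u) - (u) - (u) = 0
Every component ∇_k g_{ij} vanishes: the connection is metric compatible.
Yes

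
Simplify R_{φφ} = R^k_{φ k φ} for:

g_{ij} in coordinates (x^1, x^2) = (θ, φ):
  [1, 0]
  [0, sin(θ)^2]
Non-zero Christoffel symbols (Γ^k_{ij} = Γ^k_{ji}):
Γ^θ_{φ φ} = -sin(2*θ)/2
Γ^φ_{θ φ} = 1/tan(θ)
R^θ_{φ θ φ} = ∂_θ Γ^θ_{φ φ} - ∂_φ Γ^θ_{φ θ} + Γ^θ_{θ m} Γ^m_{φ φ} - Γ^θ_{φ m} Γ^m_{φ θ}
  = (-cos(2*θ)) - (0) + (0) - (-cos(θ)^2) = sin(θ)^2
R^φ_{φ φ φ} = 0 (a repeated index in an antisymmetric pair)
R_{φφ} = R^θ_{φ θ φ} + R^φ_{φ φ φ} = (sin(θ)^2) + (0) = sin(θ)^2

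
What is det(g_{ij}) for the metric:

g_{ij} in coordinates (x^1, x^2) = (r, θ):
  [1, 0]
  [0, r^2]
For a 2×2 metric: det(g) = g_{11}·g_{22} - g_{12}·g_{21}
= (1)·(r^2) - (0)·(0)
= r^2 - 0
det(g) = r^2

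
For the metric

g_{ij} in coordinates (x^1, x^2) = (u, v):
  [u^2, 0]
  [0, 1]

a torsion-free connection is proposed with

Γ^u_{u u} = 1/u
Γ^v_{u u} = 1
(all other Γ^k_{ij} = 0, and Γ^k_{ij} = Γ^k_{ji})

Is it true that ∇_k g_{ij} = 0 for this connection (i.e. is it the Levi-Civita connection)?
Using ∇_k g_{ij} = ∂_k g_{ij} - Γ^m_{ki} g_{mj} - Γ^m_{kj} g_{im}:
∇_u g_{uv} = (0) - (1) - (0) = -1 ≠ 0
So the connection is not metric compatible (it is not the Levi-Civita connection).
No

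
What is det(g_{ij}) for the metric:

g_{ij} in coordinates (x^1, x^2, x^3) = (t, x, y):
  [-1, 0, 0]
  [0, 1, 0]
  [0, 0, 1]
Diagonal metric: det(g) = g_{11}·g_{22}·g_{33}
= (-1)·(1)·(1)
det(g) = -1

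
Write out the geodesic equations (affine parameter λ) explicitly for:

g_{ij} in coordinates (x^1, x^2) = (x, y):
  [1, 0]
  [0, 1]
Geodesic equation: d^2x^k/dλ^2 + Γ^k_{ij} (dx^i/dλ)(dx^j/dλ) = 0.
All Christoffel symbols vanish, so the geodesics are straight lines:
d^2x/dλ^2 = 0
d^2y/dλ^2 = 0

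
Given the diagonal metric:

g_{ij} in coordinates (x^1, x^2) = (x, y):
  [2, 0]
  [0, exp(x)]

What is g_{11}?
With x^1 = x, x^2 = y, g_{11} = g_{xx} is the row-1, column-1 entry of the matrix.
g_{11} = 2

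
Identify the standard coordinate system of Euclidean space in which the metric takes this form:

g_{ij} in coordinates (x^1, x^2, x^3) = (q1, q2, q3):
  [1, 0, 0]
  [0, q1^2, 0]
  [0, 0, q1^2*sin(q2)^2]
The line element ds^2 = dq1^2 + q1^2 dq2^2 + q1^2 sin(q2)^2 dq3^2 is dr^2 + r^2 dθ^2 + r^2 sin(θ)^2 dφ^2 with q1 = r, q2 = θ, q3 = φ.
spherical coordinates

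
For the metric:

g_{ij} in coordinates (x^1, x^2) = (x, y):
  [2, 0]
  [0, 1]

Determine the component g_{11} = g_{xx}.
With x^1 = x, x^2 = y, g_{11} = g_{xx} is the row-1, column-1 entry of the matrix.
g_{11} = 2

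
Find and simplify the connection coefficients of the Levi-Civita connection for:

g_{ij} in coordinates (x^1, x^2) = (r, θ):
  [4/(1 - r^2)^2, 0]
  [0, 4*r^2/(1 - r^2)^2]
Using Γ^k_{ij} = (1/2) g^{km} (∂_i g_{mj} + ∂_j g_{mi} - ∂_m g_{ij}); the metric is diagonal, so only the m = k term contributes.
Non-zero symbols (using the symmetry Γ^k_{ij} = Γ^k_{ji}):
Γ^r_{r r} = (1/2) g^{rr} (∂_r g_{rr} + ∂_r g_{rr} - ∂_r g_{rr}) = (1/2)((1 - r^2)^2/4)((16*r/(1 - r^2)^3) + (16*r/(1 - r^2)^3) - (16*r/(1 - r^2)^3)) = 2*r/(1 - r^2)
Γ^r_{θ θ} = (1/2) g^{rr} (∂_θ g_{rθ} + ∂_θ g_{rθ} - ∂_r g_{θθ}) = (1/2)((1 - r^2)^2/4)((0) + (0) - (-8*(r^3 + r)/(r^2 - 1)^3)) = (r^3 + r)/(r^2 - 1)
Γ^θ_{r θ} = (1/2) g^{θθ} (∂_r g_{θθ} + ∂_θ g_{θr} - ∂_θ g_{rθ}) = (1/2)((1 - r^2)^2/(4*r^2))((-8*(r^3 + r)/(r^2 - 1)^3) + (0) - (0)) = (-r^2 - 1)/(r^3 - r)
All other Christoffel symbols are zero.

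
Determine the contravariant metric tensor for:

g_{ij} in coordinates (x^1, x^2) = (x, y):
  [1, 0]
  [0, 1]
The metric is diagonal, so g^{ij} is diagonal with entries 1/g_{ii}: diag(1, 1).
g^{ij}:
  [1, 0]
  [0, 1]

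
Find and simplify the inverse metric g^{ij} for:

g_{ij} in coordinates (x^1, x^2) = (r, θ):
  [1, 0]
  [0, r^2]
The metric is diagonal, so g^{ij} is diagonal with entries 1/g_{ii}: diag(1, 1/(r^2)).
g^{ij}:
  [1, 0]
  [0, 1/r^2]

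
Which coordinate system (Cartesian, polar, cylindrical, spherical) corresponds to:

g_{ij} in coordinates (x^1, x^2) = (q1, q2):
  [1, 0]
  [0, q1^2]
The line element ds^2 = dq1^2 + q1^2 dq2^2 is dr^2 + r^2 dθ^2 with q1 = r, q2 = θ.
polar coordinates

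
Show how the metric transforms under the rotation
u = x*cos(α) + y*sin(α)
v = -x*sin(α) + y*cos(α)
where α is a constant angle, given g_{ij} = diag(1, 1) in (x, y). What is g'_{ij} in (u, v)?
Invert the transformation: x = u*cos(α) - v*sin(α), y = u*sin(α) + v*cos(α)
g'_{ij} = (∂x^k/∂x'^i)(∂x^l/∂x'^j) g_{kl}; with g_{kl} = δ_{kl} this is Σ_k (∂x^k/∂x'^i)(∂x^k/∂x'^j).
Jacobian: ∂x/∂u = cos(α), ∂x/∂v = -sin(α), ∂y/∂u = sin(α), ∂y/∂v = cos(α)
g'_{uu} = (cos(α))(cos(α)) + (sin(α))(sin(α)) = 1
g'_{uv} = (cos(α))(-sin(α)) + (sin(α))(cos(α)) = 0
g'_{vv} = (-sin(α))(-sin(α)) + (cos(α))(cos(α)) = 1
g'_{ij} = diag(1, 1)
The Euclidean metric is invariant under rotations.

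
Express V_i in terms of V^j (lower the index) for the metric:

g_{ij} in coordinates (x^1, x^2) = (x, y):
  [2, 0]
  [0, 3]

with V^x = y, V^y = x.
V_i = g_{ij} V^j:
V_x = (2)(y) + (0)(x) = 2*y
V_y = (0)(y) + (3)(x) = 3*x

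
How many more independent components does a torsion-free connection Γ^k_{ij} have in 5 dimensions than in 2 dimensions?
Independent components in n dimensions: n × n(n+1)/2 = n^2(n+1)/2.
5D: 5 × 15 = 75
2D: 2 × 3 = 6
Difference = 75 - 6 = 69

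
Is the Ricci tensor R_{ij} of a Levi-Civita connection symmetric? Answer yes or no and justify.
R_{ij} = R^k_{ikj}; the pair symmetry R_{kilj} = R_{ljki} gives R_{ij} = R_{ji}.
Yes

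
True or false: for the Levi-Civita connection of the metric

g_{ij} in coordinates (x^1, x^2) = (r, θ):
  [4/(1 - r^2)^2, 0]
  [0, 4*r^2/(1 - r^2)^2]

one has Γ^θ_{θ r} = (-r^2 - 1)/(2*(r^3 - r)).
Γ^θ_{θ r} = (1/2) g^{θθ} (∂_θ g_{θr} + ∂_r g_{θθ} - ∂_θ g_{θr}) = (1/2)((1 - r^2)^2/(4*r^2))((0) + (-8*(r^3 + r)/(r^2 - 1)^3) - (0)) = (-r^2 - 1)/(r^3 - r)
This differs from the proposed value (-r^2 - 1)/(2*(r^3 - r)).
False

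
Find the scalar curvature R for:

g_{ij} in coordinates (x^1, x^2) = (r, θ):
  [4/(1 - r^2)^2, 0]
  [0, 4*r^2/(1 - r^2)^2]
Non-zero Christoffel symbols (Γ^k_{ij} = Γ^k_{ji}):
Γ^r_{r r} = 2*r/(1 - r^2)
Γ^r_{θ θ} = (r^3 + r)/(r^2 - 1)
Γ^θ_{r θ} = (-r^2 - 1)/(r^3 - r)
Ricci tensor (R_{ij} = R^k_{ikj}): R_{rr} = -4/(r^2 - 1)^2, R_{rθ} = 0, R_{θθ} = -4*r^2/(r^2 - 1)^2
Inverse metric: g^{rr} = (1 - r^2)^2/4, g^{θθ} = (1 - r^2)^2/(4*r^2)
R = g^{ij} R_{ij} = ((1 - r^2)^2/4)(-4/(r^2 - 1)^2) + ((1 - r^2)^2/(4*r^2))(-4*r^2/(r^2 - 1)^2) = -2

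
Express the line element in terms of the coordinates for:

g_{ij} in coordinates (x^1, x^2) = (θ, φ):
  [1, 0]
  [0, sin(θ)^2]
ds^2 = g_{ij} dx^i dx^j; only the non-zero components contribute.
ds^2 = dθ^2 + sin(θ)^2 dφ^2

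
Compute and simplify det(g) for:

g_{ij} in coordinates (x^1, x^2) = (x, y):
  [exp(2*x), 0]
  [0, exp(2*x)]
For a 2×2 metric: det(g) = g_{11}·g_{22} - g_{12}·g_{21}
= (exp(2*x))·(exp(2*x)) - (0)·(0)
= exp(4*x) - 0
det(g) = exp(4*x)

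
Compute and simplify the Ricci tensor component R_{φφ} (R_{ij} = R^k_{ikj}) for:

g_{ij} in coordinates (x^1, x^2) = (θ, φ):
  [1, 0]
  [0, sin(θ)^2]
Non-zero Christoffel symbols (Γ^k_{ij} = Γ^k_{ji}):
Γ^θ_{φ φ} = -sin(2*θ)/2
Γ^φ_{θ φ} = 1/tan(θ)
R^θ_{φ θ φ} = ∂_θ Γ^θ_{φ φ} - ∂_φ Γ^θ_{φ θ} + Γ^θ_{θ m} Γ^m_{φ φ} - Γ^θ_{φ m} Γ^m_{φ θ}
  = (-cos(2*θ)) - (0) + (0) - (-cos(θ)^2) = sin(θ)^2
R^φ_{φ φ φ} = 0 (a repeated index in an antisymmetric pair)
R_{φφ} = R^θ_{φ θ φ} + R^φ_{φ φ φ} = (sin(θ)^2) + (0) = sin(θ)^2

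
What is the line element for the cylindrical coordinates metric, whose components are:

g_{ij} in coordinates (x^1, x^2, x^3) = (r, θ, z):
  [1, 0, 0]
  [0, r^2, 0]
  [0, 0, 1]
ds^2 = g_{ij} dx^i dx^j; only the non-zero components contribute.
ds^2 = dr^2 + r^2 dθ^2 + dz^2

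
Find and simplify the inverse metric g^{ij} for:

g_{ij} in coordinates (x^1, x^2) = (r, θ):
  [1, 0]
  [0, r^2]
The metric is diagonal, so g^{ij} is diagonal with entries 1/g_{ii}: diag(1, 1/(r^2)).
g^{ij}:
  [1, 0]
  [0, 1/r^2]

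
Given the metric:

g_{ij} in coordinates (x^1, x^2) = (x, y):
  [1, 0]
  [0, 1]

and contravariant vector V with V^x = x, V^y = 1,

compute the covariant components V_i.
V_i = g_{ij} V^j:
V_x = (1)(x) + (0)(1) = x
V_y = (0)(x) + (1)(1) = 1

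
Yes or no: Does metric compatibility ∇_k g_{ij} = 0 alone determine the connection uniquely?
One also needs vanishing torsion; metric compatibility plus torsion-freeness singles out the Levi-Civita connection.
No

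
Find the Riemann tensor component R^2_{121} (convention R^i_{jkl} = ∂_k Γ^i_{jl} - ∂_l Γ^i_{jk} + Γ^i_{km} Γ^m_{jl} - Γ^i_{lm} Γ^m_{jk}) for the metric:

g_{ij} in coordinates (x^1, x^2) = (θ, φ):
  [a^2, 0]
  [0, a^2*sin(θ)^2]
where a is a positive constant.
Non-zero Christoffel symbols (Γ^k_{ij} = Γ^k_{ji}):
Γ^θ_{φ φ} = -sin(2*θ)/2
Γ^φ_{θ φ} = 1/tan(θ)
R^φ_{θ φ θ} = ∂_φ Γ^φ_{θ θ} - ∂_θ Γ^φ_{θ φ} + Γ^φ_{φ m} Γ^m_{θ θ} - Γ^φ_{θ m} Γ^m_{θ φ}
  = (0) - (-1/sin(θ)^2) + (0) - (1/tan(θ)^2) = 1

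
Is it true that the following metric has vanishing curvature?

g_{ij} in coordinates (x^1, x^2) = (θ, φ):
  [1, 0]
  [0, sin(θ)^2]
Non-zero Christoffel symbols:
Γ^θ_{φ φ} = -sin(2*θ)/2
Γ^φ_{θ φ} = 1/tan(θ)
Ricci tensor: R_{θθ} = 1, R_{θφ} = 0, R_{φφ} = sin(θ)^2
The Ricci tensor is non-zero, so the Riemann tensor is non-zero: not flat.
No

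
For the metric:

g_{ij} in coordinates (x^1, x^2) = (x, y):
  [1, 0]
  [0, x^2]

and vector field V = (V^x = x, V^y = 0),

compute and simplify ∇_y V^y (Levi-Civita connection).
Non-zero Christoffel symbols:
Γ^x_{y y} = -x
Γ^y_{x y} = 1/x
∇_y V^y = ∂_y V^y + Γ^y_{y j} V^j
  = (0) + (1/x)(x) + (0)(0)
  = 1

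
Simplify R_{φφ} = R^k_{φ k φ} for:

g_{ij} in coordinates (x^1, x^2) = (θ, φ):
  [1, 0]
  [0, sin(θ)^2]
Non-zero Christoffel symbols (Γ^k_{ij} = Γ^k_{ji}):
Γ^θ_{φ φ} = -sin(2*θ)/2
Γ^φ_{θ φ} = 1/tan(θ)
R^θ_{φ θ φ} = ∂_θ Γ^θ_{φ φ} - ∂_φ Γ^θ_{φ θ} + Γ^θ_{θ m} Γ^m_{φ φ} - Γ^θ_{φ m} Γ^m_{φ θ}
  = (-cos(2*θ)) - (0) + (0) - (-cos(θ)^2) = sin(θ)^2
R^φ_{φ φ φ} = 0 (a repeated index in an antisymmetric pair)
R_{φφ} = R^θ_{φ θ φ} + R^φ_{φ φ φ} = (sin(θ)^2) + (0) = sin(θ)^2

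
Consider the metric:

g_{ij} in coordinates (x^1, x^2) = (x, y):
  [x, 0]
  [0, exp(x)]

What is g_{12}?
With x^1 = x, x^2 = y, g_{12} = g_{xy} is the row-1, column-2 entry of the matrix.
g_{12} = 0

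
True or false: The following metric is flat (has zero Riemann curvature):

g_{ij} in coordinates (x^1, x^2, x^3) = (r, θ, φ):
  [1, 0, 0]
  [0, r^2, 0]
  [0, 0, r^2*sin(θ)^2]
Non-zero Christoffel symbols:
Γ^r_{θ θ} = -r
Γ^r_{φ φ} = -r*sin(θ)^2
Γ^θ_{r θ} = 1/r
Γ^θ_{φ φ} = -sin(2*θ)/2
Γ^φ_{r φ} = 1/r
Γ^φ_{θ φ} = 1/tan(θ)
Ricci tensor: R_{rr} = 0, R_{rθ} = 0, R_{rφ} = 0, R_{θθ} = 0, R_{θφ} = 0, R_{φφ} = 0
All R_{ij} vanish; in 3 dimensions the Riemann tensor is fully determined by the Ricci tensor, so R^i_{jkl} = 0: the metric is flat (curvilinear coordinates on flat space).
True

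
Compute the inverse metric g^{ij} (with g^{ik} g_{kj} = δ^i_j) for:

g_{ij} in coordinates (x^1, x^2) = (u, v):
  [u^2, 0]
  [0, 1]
The metric is diagonal, so g^{ij} is diagonal with entries 1/g_{ii}: diag(1/(u^2), 1).
g^{ij}:
  [1/u^2, 0]
  [0, 1]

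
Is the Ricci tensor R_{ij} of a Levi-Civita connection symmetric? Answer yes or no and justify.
R_{ij} = R^k_{ikj}; the pair symmetry R_{kilj} = R_{ljki} gives R_{ij} = R_{ji}.
Yes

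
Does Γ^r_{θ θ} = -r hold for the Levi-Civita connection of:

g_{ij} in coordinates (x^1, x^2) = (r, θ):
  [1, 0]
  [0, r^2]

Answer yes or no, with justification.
Γ^r_{θ θ} = (1/2) g^{rr} (∂_θ g_{rθ} + ∂_θ g_{rθ} - ∂_r g_{θθ}) = (1/2)(1)((0) + (0) - (2*r)) = -r
This equals the proposed value -r.
Yes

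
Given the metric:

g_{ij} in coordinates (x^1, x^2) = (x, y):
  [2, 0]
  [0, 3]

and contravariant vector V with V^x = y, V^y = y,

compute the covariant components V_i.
V_i = g_{ij} V^j:
V_x = (2)(y) + (0)(y) = 2*y
V_y = (0)(y) + (3)(y) = 3*y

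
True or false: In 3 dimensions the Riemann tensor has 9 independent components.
n^2(n^2-1)/12 = 9·8/12 = 6 independent components for n = 3.
False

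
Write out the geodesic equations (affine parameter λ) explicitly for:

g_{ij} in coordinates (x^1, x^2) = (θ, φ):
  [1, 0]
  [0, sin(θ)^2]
Geodesic equation: d^2x^k/dλ^2 + Γ^k_{ij} (dx^i/dλ)(dx^j/dλ) = 0.
Non-zero Christoffel symbols:
Γ^θ_{φ φ} = -sin(2*θ)/2
Γ^φ_{θ φ} = 1/tan(θ)
Substituting (the symmetric pair Γ^k_{ij}, Γ^k_{ji} combines into a factor 2):
d^2θ/dλ^2 - (sin(2*θ)/2) (dφ/dλ)^2 = 0
d^2φ/dλ^2 + (2/tan(θ)) (dθ/dλ)(dφ/dλ) = 0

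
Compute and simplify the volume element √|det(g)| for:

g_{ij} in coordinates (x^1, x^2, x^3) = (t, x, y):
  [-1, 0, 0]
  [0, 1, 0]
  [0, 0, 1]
det(g) = -1
√|det(g)| = 1
Volume element: dV = 1 dt dx dy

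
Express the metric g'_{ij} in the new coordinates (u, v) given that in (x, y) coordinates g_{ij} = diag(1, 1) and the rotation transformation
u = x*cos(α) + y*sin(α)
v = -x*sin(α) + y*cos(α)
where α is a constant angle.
Invert the transformation: x = u*cos(α) - v*sin(α), y = u*sin(α) + v*cos(α)
g'_{ij} = (∂x^k/∂x'^i)(∂x^l/∂x'^j) g_{kl}; with g_{kl} = δ_{kl} this is Σ_k (∂x^k/∂x'^i)(∂x^k/∂x'^j).
Jacobian: ∂x/∂u = cos(α), ∂x/∂v = -sin(α), ∂y/∂u = sin(α), ∂y/∂v = cos(α)
g'_{uu} = (cos(α))(cos(α)) + (sin(α))(sin(α)) = 1
g'_{uv} = (cos(α))(-sin(α)) + (sin(α))(cos(α)) = 0
g'_{vv} = (-sin(α))(-sin(α)) + (cos(α))(cos(α)) = 1
g'_{ij} = diag(1, 1)
The Euclidean metric is invariant under rotations.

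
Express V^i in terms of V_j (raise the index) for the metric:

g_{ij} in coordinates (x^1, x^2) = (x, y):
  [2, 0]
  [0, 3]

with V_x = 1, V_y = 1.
Inverse metric (diagonal): g^{xx} = 1/2, g^{yy} = 1/3
V^i = g^{ij} V_j:
V^x = (1/2)(1) + (0)(1) = 1/2
V^y = (0)(1) + (1/3)(1) = 1/3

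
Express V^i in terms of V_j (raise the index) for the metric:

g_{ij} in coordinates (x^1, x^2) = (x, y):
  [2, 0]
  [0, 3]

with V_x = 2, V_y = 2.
Inverse metric (diagonal): g^{xx} = 1/2, g^{yy} = 1/3
V^i = g^{ij} V_j:
V^x = (1/2)(2) + (0)(2) = 1
V^y = (0)(2) + (1/3)(2) = 2/3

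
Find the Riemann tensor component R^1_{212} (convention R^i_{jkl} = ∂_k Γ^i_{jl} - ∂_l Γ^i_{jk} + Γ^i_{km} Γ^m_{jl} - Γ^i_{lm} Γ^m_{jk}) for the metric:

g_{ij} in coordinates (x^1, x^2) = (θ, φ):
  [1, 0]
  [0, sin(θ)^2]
Non-zero Christoffel symbols (Γ^k_{ij} = Γ^k_{ji}):
Γ^θ_{φ φ} = -sin(2*θ)/2
Γ^φ_{θ φ} = 1/tan(θ)
R^θ_{φ θ φ} = ∂_θ Γ^θ_{φ φ} - ∂_φ Γ^θ_{φ θ} + Γ^θ_{θ m} Γ^m_{φ φ} - Γ^θ_{φ m} Γ^m_{φ θ}
  = (-cos(2*θ)) - (0) + (0) - (-cos(θ)^2) = sin(θ)^2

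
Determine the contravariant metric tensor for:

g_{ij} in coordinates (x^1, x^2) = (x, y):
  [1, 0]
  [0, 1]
The metric is diagonal, so g^{ij} is diagonal with entries 1/g_{ii}: diag(1, 1).
g^{ij}:
  [1, 0]
  [0, 1]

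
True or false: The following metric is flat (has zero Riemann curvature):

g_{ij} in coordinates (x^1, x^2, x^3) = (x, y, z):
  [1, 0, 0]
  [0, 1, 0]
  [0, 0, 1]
All metric components are constant, so every Christoffel symbol vanishes and R^i_{jkl} = 0.
True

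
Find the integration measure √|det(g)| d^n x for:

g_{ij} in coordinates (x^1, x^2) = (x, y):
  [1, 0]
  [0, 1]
det(g) = 1
√|det(g)| = 1
Volume element: dV = 1 dx dy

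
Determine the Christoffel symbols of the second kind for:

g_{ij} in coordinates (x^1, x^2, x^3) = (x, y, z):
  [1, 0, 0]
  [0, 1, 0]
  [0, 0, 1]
Using Γ^k_{ij} = (1/2) g^{km} (∂_i g_{mj} + ∂_j g_{mi} - ∂_m g_{ij}); the metric is diagonal, so only the m = k term contributes.
Every metric component is constant, so all ∂_m g_{ij} = 0 and every Christoffel symbol vanishes.
All Christoffel symbols are zero.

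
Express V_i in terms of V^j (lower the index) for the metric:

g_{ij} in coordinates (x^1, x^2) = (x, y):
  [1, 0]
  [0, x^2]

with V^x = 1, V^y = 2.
V_i = g_{ij} V^j:
V_x = (1)(1) + (0)(2) = 1
V_y = (0)(1) + (x^2)(2) = 2*x^2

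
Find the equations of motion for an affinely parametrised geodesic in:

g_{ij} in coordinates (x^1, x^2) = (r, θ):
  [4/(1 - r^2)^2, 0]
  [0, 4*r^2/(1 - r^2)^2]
Geodesic equation: d^2x^k/dλ^2 + Γ^k_{ij} (dx^i/dλ)(dx^j/dλ) = 0.
Non-zero Christoffel symbols:
Γ^r_{r r} = 2*r/(1 - r^2)
Γ^r_{θ θ} = (r^3 + r)/(r^2 - 1)
Γ^θ_{r θ} = (-r^2 - 1)/(r^3 - r)
Substituting (the symmetric pair Γ^k_{ij}, Γ^k_{ji} combines into a factor 2):
d^2r/dλ^2 + (2*r/(1 - r^2)) (dr/dλ)^2 + ((r^3 + r)/(r^2 - 1)) (dθ/dλ)^2 = 0
d^2θ/dλ^2 + ((-2*r^2 - 2)/(r^3 - r)) (dr/dλ)(dθ/dλ) = 0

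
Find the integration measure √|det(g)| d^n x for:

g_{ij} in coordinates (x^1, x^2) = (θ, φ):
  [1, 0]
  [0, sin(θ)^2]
det(g) = sin(θ)^2
√|det(g)| = sin(θ) (taking 0 < θ < π so that |sin(θ)| = sin(θ))
Volume element: dV = sin(θ) dθ dφ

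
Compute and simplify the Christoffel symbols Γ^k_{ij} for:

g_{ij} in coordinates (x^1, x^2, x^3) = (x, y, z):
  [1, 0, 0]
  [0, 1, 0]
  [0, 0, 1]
Using Γ^k_{ij} = (1/2) g^{km} (∂_i g_{mj} + ∂_j g_{mi} - ∂_m g_{ij}); the metric is diagonal, so only the m = k term contributes.
Every metric component is constant, so all ∂_m g_{ij} = 0 and every Christoffel symbol vanishes.
All Christoffel symbols are zero.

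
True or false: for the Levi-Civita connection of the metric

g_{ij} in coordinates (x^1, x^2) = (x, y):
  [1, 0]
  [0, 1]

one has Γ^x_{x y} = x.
Γ^x_{x y} = (1/2) g^{xx} (∂_x g_{xy} + ∂_y g_{xx} - ∂_x g_{xy}) = (1/2)(1)((0) + (0) - (0)) = 0
This differs from the proposed value x.
False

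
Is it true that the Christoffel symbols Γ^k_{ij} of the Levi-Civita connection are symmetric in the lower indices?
The Levi-Civita connection is torsion-free, which is exactly Γ^k_{ij} = Γ^k_{ji}.
Yes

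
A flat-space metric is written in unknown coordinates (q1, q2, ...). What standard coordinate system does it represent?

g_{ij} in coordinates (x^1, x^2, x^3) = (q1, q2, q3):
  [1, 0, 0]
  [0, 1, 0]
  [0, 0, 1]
All components are constant and the metric is the identity, i.e. orthonormal rectilinear coordinates.
Cartesian (3D) coordinates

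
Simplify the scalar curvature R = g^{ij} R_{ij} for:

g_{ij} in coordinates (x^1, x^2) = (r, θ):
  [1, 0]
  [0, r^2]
Non-zero Christoffel symbols (Γ^k_{ij} = Γ^k_{ji}):
Γ^r_{θ θ} = -r
Γ^θ_{r θ} = 1/r
Ricci tensor (R_{ij} = R^k_{ikj}): R_{rr} = 0, R_{rθ} = 0, R_{θθ} = 0
Inverse metric: g^{rr} = 1, g^{θθ} = 1/r^2
R = g^{ij} R_{ij} = (1)(0) + (1/r^2)(0) = 0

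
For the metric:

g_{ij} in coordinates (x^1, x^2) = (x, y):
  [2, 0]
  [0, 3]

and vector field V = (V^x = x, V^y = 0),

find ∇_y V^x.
All Christoffel symbols are zero.
∇_y V^x = ∂_y V^x + Γ^x_{y j} V^j
  = (0) + (0)(x) + (0)(0)
  = 0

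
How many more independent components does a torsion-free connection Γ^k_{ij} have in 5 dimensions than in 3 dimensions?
Independent components in n dimensions: n × n(n+1)/2 = n^2(n+1)/2.
5D: 5 × 15 = 75
3D: 3 × 6 = 18
Difference = 75 - 18 = 57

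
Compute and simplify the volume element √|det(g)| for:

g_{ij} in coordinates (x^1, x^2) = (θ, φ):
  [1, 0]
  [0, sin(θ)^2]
det(g) = sin(θ)^2
√|det(g)| = sin(θ) (taking 0 < θ < π so that |sin(θ)| = sin(θ))
Volume element: dV = sin(θ) dθ dφ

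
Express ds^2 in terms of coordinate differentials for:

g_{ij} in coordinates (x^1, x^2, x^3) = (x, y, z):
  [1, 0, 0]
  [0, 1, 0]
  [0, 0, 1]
ds^2 = g_{ij} dx^i dx^j; only the non-zero components contribute.
ds^2 = dx^2 + dy^2 + dz^2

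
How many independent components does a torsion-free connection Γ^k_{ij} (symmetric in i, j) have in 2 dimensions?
Γ^k_{ij} has n choices for the upper index and n(n+1)/2 independent symmetric lower index pairs.
Total = 2 × 2×3/2 = 2 × 3 = 6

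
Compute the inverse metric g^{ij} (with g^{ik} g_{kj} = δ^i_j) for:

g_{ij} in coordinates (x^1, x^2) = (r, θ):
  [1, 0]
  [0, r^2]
The metric is diagonal, so g^{ij} is diagonal with entries 1/g_{ii}: diag(1, 1/(r^2)).
g^{ij}:
  [1, 0]
  [0, 1/r^2]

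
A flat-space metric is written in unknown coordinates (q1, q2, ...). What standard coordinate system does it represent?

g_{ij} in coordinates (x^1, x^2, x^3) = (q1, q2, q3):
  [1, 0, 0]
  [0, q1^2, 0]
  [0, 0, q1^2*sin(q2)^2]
The line element ds^2 = dq1^2 + q1^2 dq2^2 + q1^2 sin(q2)^2 dq3^2 is dr^2 + r^2 dθ^2 + r^2 sin(θ)^2 dφ^2 with q1 = r, q2 = θ, q3 = φ.
spherical coordinates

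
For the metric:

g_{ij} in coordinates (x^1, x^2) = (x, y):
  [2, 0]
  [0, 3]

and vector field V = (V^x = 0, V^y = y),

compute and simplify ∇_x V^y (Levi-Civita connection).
All Christoffel symbols are zero.
∇_x V^y = ∂_x V^y + Γ^y_{x j} V^j
  = (0) + (0)(0) + (0)(y)
  = 0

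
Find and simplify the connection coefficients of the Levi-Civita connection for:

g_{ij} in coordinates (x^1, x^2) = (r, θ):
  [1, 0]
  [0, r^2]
Using Γ^k_{ij} = (1/2) g^{km} (∂_i g_{mj} + ∂_j g_{mi} - ∂_m g_{ij}); the metric is diagonal, so only the m = k term contributes.
Non-zero symbols (using the symmetry Γ^k_{ij} = Γ^k_{ji}):
Γ^r_{θ θ} = (1/2) g^{rr} (∂_θ g_{rθ} + ∂_θ g_{rθ} - ∂_r g_{θθ}) = (1/2)(1)((0) + (0) - (2*r)) = -r
Γ^θ_{r θ} = (1/2) g^{θθ} (∂_r g_{θθ} + ∂_θ g_{θr} - ∂_θ g_{rθ}) = (1/2)(1/r^2)((2*r) + (0) - (0)) = 1/r
All other Christoffel symbols are zero.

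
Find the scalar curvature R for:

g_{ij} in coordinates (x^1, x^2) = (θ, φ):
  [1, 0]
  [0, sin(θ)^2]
Non-zero Christoffel symbols (Γ^k_{ij} = Γ^k_{ji}):
Γ^θ_{φ φ} = -sin(2*θ)/2
Γ^φ_{θ φ} = 1/tan(θ)
Ricci tensor (R_{ij} = R^k_{ikj}): R_{θθ} = 1, R_{θφ} = 0, R_{φφ} = sin(θ)^2
Inverse metric: g^{θθ} = 1, g^{φφ} = 1/sin(θ)^2
R = g^{ij} R_{ij} = (1)(1) + (1/sin(θ)^2)(sin(θ)^2) = 2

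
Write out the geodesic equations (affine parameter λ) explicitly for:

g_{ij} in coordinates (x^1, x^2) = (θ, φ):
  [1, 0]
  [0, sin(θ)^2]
Geodesic equation: d^2x^k/dλ^2 + Γ^k_{ij} (dx^i/dλ)(dx^j/dλ) = 0.
Non-zero Christoffel symbols:
Γ^θ_{φ φ} = -sin(2*θ)/2
Γ^φ_{θ φ} = 1/tan(θ)
Substituting (the symmetric pair Γ^k_{ij}, Γ^k_{ji} combines into a factor 2):
d^2θ/dλ^2 - (sin(2*θ)/2) (dφ/dλ)^2 = 0
d^2φ/dλ^2 + (2/tan(θ)) (dθ/dλ)(dφ/dλ) = 0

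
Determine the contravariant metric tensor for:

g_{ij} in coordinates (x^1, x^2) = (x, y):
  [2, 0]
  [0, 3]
The metric is diagonal, so g^{ij} is diagonal with entries 1/g_{ii}: diag(1/2, 1/3).
g^{ij}:
  [1/2, 0]
  [0, 1/3]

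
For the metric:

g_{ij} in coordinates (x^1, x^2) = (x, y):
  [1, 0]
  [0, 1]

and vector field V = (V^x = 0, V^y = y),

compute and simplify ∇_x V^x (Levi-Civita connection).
All Christoffel symbols are zero.
∇_x V^x = ∂_x V^x + Γ^x_{x j} V^j
  = (0) + (0)(0) + (0)(y)
  = 0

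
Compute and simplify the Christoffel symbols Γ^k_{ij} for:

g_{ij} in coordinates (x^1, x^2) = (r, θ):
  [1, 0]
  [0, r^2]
Using Γ^k_{ij} = (1/2) g^{km} (∂_i g_{mj} + ∂_j g_{mi} - ∂_m g_{ij}); the metric is diagonal, so only the m = k term contributes.
Non-zero symbols (using the symmetry Γ^k_{ij} = Γ^k_{ji}):
Γ^r_{θ θ} = (1/2) g^{rr} (∂_θ g_{rθ} + ∂_θ g_{rθ} - ∂_r g_{θθ}) = (1/2)(1)((0) + (0) - (2*r)) = -r
Γ^θ_{r θ} = (1/2) g^{θθ} (∂_r g_{θθ} + ∂_θ g_{θr} - ∂_θ g_{rθ}) = (1/2)(1/r^2)((2*r) + (0) - (0)) = 1/r
All other Christoffel symbols are zero.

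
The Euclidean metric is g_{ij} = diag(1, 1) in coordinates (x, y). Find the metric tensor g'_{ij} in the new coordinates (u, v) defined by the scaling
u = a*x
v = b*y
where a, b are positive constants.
Invert the transformation: x = u/a, y = v/b
g'_{ij} = (∂x^k/∂x'^i)(∂x^l/∂x'^j) g_{kl}; with g_{kl} = δ_{kl} this is Σ_k (∂x^k/∂x'^i)(∂x^k/∂x'^j).
Jacobian: ∂x/∂u = 1/a, ∂x/∂v = 0, ∂y/∂u = 0, ∂y/∂v = 1/b
g'_{uu} = (1/a)(1/a) + (0)(0) = 1/a^2
g'_{uv} = (1/a)(0) + (0)(1/b) = 0
g'_{vv} = (0)(0) + (1/b)(1/b) = 1/b^2
g'_{ij} = diag(1/a^2, 1/b^2)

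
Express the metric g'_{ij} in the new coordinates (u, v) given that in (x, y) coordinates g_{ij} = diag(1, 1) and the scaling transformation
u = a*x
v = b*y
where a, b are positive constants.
Invert the transformation: x = u/a, y = v/b
g'_{ij} = (∂x^k/∂x'^i)(∂x^l/∂x'^j) g_{kl}; with g_{kl} = δ_{kl} this is Σ_k (∂x^k/∂x'^i)(∂x^k/∂x'^j).
Jacobian: ∂x/∂u = 1/a, ∂x/∂v = 0, ∂y/∂u = 0, ∂y/∂v = 1/b
g'_{uu} = (1/a)(1/a) + (0)(0) = 1/a^2
g'_{uv} = (1/a)(0) + (0)(1/b) = 0
g'_{vv} = (0)(0) + (1/b)(1/b) = 1/b^2
g'_{ij} = diag(1/a^2, 1/b^2)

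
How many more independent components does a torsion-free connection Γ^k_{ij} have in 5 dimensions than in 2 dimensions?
Independent components in n dimensions: n × n(n+1)/2 = n^2(n+1)/2.
5D: 5 × 15 = 75
2D: 2 × 3 = 6
Difference = 75 - 6 = 69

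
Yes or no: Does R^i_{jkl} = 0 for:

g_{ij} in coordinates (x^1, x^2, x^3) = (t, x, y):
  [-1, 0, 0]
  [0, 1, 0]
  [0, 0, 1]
All metric components are constant, so every Christoffel symbol vanishes and R^i_{jkl} = 0.
Yes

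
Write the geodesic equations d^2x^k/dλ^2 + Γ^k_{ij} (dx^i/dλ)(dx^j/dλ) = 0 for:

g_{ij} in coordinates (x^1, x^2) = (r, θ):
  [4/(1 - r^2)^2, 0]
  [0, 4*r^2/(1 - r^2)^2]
Geodesic equation: d^2x^k/dλ^2 + Γ^k_{ij} (dx^i/dλ)(dx^j/dλ) = 0.
Non-zero Christoffel symbols:
Γ^r_{r r} = 2*r/(1 - r^2)
Γ^r_{θ θ} = (r^3 + r)/(r^2 - 1)
Γ^θ_{r θ} = (-r^2 - 1)/(r^3 - r)
Substituting (the symmetric pair Γ^k_{ij}, Γ^k_{ji} combines into a factor 2):
d^2r/dλ^2 + (2*r/(1 - r^2)) (dr/dλ)^2 + ((r^3 + r)/(r^2 - 1)) (dθ/dλ)^2 = 0
d^2θ/dλ^2 + ((-2*r^2 - 2)/(r^3 - r)) (dr/dλ)(dθ/dλ) = 0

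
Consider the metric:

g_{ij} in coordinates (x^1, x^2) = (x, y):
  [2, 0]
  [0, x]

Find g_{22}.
With x^1 = x, x^2 = y, g_{22} = g_{yy} is the row-2, column-2 entry of the matrix.
g_{22} = x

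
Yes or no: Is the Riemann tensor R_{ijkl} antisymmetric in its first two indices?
R_{ijkl} = -R_{jikl} (follows from metric compatibility).
Yes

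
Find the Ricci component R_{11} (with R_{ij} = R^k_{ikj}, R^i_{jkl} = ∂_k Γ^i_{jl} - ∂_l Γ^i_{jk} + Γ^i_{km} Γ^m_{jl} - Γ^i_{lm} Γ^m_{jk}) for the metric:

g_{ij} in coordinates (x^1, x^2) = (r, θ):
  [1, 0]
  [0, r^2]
Non-zero Christoffel symbols (Γ^k_{ij} = Γ^k_{ji}):
Γ^r_{θ θ} = -r
Γ^θ_{r θ} = 1/r
R^r_{r r r} = 0 (a repeated index in an antisymmetric pair)
R^θ_{r θ r} = ∂_θ Γ^θ_{r r} - ∂_r Γ^θ_{r θ} + Γ^θ_{θ m} Γ^m_{r r} - Γ^θ_{r m} Γ^m_{r θ}
  = (0) - (-1/r^2) + (0) - (1/r^2) = 0
R_{rr} = R^r_{r r r} + R^θ_{r θ r} = (0) + (0) = 0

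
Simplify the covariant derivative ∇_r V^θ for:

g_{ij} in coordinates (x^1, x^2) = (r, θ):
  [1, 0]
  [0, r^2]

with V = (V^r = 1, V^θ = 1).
Non-zero Christoffel symbols:
Γ^r_{θ θ} = -r
Γ^θ_{r θ} = 1/r
∇_r V^θ = ∂_r V^θ + Γ^θ_{r j} V^j
  = (0) + (0)(1) + (1/r)(1)
  = 1/r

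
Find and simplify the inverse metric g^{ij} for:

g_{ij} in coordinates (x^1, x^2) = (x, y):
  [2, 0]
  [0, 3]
The metric is diagonal, so g^{ij} is diagonal with entries 1/g_{ii}: diag(1/2, 1/3).
g^{ij}:
  [1/2, 0]
  [0, 1/3]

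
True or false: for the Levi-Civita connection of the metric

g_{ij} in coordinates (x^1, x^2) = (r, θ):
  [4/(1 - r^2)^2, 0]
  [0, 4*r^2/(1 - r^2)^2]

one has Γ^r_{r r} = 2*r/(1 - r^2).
Γ^r_{r r} = (1/2) g^{rr} (∂_r g_{rr} + ∂_r g_{rr} - ∂_r g_{rr}) = (1/2)((1 - r^2)^2/4)((16*r/(1 - r^2)^3) + (16*r/(1 - r^2)^3) - (16*r/(1 - r^2)^3)) = 2*r/(1 - r^2)
This equals the proposed value 2*r/(1 - r^2).
True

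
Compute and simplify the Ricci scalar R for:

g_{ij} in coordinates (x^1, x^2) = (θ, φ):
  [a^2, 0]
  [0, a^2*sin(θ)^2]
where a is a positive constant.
Non-zero Christoffel symbols (Γ^k_{ij} = Γ^k_{ji}):
Γ^θ_{φ φ} = -sin(2*θ)/2
Γ^φ_{θ φ} = 1/tan(θ)
Ricci tensor (R_{ij} = R^k_{ikj}): R_{θθ} = 1, R_{θφ} = 0, R_{φφ} = sin(θ)^2
Inverse metric: g^{θθ} = 1/a^2, g^{φφ} = 1/(a^2*sin(θ)^2)
R = g^{ij} R_{ij} = (1/a^2)(1) + (1/(a^2*sin(θ)^2))(sin(θ)^2) = 2/a^2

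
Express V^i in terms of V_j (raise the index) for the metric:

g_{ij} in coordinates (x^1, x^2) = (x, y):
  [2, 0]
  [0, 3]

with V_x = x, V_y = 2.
Inverse metric (diagonal): g^{xx} = 1/2, g^{yy} = 1/3
V^i = g^{ij} V_j:
V^x = (1/2)(x) + (0)(2) = x/2
V^y = (0)(x) + (1/3)(2) = 2/3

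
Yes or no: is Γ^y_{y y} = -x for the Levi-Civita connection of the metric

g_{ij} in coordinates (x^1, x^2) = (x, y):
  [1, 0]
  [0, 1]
Γ^y_{y y} = (1/2) g^{yy} (∂_y g_{yy} + ∂_y g_{yy} - ∂_y g_{yy}) = (1/2)(1)((0) + (0) - (0)) = 0
This differs from the proposed value -x.
No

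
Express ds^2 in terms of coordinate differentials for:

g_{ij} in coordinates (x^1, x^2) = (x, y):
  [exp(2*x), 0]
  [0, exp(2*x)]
ds^2 = g_{ij} dx^i dx^j; only the non-zero components contribute.
ds^2 = exp(2*x) dx^2 + exp(2*x) dy^2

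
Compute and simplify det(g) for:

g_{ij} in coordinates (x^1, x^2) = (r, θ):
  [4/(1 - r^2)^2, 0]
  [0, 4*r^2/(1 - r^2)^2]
For a 2×2 metric: det(g) = g_{11}·g_{22} - g_{12}·g_{21}
= (4/(1 - r^2)^2)·(4*r^2/(1 - r^2)^2) - (0)·(0)
= 16*r^2/(1 - r^2)^4 - 0
det(g) = 16*r^2/(1 - r^2)^4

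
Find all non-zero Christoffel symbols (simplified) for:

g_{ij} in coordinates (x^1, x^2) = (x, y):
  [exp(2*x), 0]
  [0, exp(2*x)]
Using Γ^k_{ij} = (1/2) g^{km} (∂_i g_{mj} + ∂_j g_{mi} - ∂_m g_{ij}); the metric is diagonal, so only the m = k term contributes.
Non-zero symbols (using the symmetry Γ^k_{ij} = Γ^k_{ji}):
Γ^x_{x x} = (1/2) g^{xx} (∂_x g_{xx} + ∂_x g_{xx} - ∂_x g_{xx}) = (1/2)(exp(-2*x))((2*exp(2*x)) + (2*exp(2*x)) - (2*exp(2*x))) = 1
Γ^x_{y y} = (1/2) g^{xx} (∂_y g_{xy} + ∂_y g_{xy} - ∂_x g_{yy}) = (1/2)(exp(-2*x))((0) + (0) - (2*exp(2*x))) = -1
Γ^y_{x y} = (1/2) g^{yy} (∂_x g_{yy} + ∂_y g_{yx} - ∂_y g_{xy}) = (1/2)(exp(-2*x))((2*exp(2*x)) + (0) - (0)) = 1
All other Christoffel symbols are zero.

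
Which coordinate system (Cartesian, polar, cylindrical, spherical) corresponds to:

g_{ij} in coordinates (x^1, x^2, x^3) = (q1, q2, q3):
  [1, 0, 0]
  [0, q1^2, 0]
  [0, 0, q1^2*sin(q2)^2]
The line element ds^2 = dq1^2 + q1^2 dq2^2 + q1^2 sin(q2)^2 dq3^2 is dr^2 + r^2 dθ^2 + r^2 sin(θ)^2 dφ^2 with q1 = r, q2 = θ, q3 = φ.
spherical coordinates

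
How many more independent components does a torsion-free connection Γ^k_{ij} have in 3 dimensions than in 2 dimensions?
Independent components in n dimensions: n × n(n+1)/2 = n^2(n+1)/2.
3D: 3 × 6 = 18
2D: 2 × 3 = 6
Difference = 18 - 6 = 12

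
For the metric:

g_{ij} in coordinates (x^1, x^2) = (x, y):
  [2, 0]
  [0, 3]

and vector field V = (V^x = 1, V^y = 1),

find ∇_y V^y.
All Christoffel symbols are zero.
∇_y V^y = ∂_y V^y + Γ^y_{y j} V^j
  = (0) + (0)(1) + (0)(1)
  = 0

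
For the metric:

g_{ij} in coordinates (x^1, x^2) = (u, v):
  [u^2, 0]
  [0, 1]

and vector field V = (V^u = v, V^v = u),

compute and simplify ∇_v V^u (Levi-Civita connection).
Non-zero Christoffel symbols:
Γ^u_{u u} = 1/u
∇_v V^u = ∂_v V^u + Γ^u_{v j} V^j
  = (1) + (0)(v) + (0)(u)
  = 1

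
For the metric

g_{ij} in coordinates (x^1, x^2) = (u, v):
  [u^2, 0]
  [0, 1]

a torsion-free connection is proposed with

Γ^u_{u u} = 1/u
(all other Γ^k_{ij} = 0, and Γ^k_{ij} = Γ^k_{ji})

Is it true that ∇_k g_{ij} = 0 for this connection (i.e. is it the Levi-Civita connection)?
Using ∇_k g_{ij} = ∂_k g_{ij} - Γ^m_{ki} g_{mj} - Γ^m_{kj} g_{im}:
e.g. ∇_u g_{uu} = (2*u) - (u) - (u) = 0
Every component ∇_k g_{ij} vanishes: the connection is metric compatible.
Yes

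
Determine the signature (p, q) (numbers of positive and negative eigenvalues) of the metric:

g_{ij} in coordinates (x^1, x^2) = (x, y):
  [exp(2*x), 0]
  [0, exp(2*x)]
The metric is diagonal, so its eigenvalues are the diagonal entries: exp(2*x), exp(2*x) (at a generic point, where coordinate-dependent entries are positive).
2 positive, 0 negative.
(2, 0) - Riemannian (positive definite)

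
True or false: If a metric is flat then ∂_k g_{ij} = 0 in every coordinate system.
Flatness means R^i_{jkl} = 0; the components can still vary, e.g. the flat plane in polar coordinates has g_{θθ} = r^2.
False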